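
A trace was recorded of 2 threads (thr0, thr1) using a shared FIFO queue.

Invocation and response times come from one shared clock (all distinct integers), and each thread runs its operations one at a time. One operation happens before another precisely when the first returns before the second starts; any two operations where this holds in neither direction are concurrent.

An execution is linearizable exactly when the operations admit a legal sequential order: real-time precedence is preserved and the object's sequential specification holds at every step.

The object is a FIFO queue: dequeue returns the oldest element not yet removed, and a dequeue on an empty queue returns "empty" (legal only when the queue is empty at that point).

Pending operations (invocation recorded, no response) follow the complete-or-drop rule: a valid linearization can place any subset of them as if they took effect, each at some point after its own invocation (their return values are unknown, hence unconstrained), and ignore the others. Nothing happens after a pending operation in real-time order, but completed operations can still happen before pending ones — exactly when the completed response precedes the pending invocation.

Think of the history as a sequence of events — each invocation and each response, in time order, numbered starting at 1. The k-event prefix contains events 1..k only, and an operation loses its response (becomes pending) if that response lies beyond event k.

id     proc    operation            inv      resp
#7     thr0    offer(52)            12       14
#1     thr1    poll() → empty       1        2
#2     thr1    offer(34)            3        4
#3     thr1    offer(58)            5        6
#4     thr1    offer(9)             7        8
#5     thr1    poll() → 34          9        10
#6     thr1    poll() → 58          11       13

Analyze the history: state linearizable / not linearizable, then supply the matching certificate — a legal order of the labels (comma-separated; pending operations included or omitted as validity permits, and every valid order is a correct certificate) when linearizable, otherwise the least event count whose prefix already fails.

after step 1 (#1 poll() → empty): queue <>
after step 2 (#2 offer(34)): queue <34>
after step 3 (#3 offer(58)): queue <34,58>
after step 4 (#4 offer(9)): queue <34,58,9>
after step 5 (#5 poll() → 34): queue <58,9>
after step 6 (#6 poll() → 58): queue <9>
after step 7 (#7 offer(52)): queue <9,52>

linearizable — witness: #1, #2, #3, #4, #5, #6, #7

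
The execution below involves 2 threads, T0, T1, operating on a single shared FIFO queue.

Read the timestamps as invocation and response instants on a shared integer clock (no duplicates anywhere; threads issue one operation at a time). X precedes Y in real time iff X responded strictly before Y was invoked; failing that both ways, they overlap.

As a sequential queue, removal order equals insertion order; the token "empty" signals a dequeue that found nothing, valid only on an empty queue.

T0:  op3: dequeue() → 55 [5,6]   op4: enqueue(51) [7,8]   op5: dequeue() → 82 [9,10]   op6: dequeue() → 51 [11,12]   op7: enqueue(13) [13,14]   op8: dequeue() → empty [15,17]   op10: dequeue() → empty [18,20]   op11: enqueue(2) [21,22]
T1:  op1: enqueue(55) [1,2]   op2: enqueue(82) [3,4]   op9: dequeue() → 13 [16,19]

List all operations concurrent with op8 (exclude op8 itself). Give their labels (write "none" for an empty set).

op9

op8 runs from 15 to 17; window-overlapping ops are concurrent
op1 [1,2]: before
op2 [3,4]: before
op3 [5,6]: before
op4 [7,8]: before
op5 [9,10]: before
op6 [11,12]: before
op7 [13,14]: before
op9 [16,19]: concurrent
op10 [18,20]: after
op11 [21,22]: after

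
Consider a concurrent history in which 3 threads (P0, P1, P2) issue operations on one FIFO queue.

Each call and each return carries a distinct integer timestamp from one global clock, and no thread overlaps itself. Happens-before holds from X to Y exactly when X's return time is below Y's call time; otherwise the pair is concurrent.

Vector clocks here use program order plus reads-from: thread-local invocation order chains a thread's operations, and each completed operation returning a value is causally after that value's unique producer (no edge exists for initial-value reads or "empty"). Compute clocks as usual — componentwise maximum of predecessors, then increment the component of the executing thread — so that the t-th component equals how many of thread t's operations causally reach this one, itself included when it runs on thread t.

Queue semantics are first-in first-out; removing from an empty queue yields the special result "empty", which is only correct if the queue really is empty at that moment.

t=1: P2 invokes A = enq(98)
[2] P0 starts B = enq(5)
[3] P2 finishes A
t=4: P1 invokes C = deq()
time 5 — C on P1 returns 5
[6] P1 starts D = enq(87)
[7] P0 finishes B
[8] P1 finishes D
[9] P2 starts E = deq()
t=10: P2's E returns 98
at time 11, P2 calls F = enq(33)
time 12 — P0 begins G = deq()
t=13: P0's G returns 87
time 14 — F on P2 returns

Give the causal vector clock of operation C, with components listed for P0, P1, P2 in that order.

VC(A, invoked at 1): no causal predecessors; +1 on P2 → (0, 0, 1)
VC(B, invoked at 2): no causal predecessors; +1 on P0 → (1, 0, 0)
from VC(A)=(0, 0, 1), E (invoked 9) maxes components and bumps P2 → (0, 0, 2)
from VC(B)=(1, 0, 0), C (invoked 4) maxes components and bumps P1 → (1, 1, 0)
from VC(E)=(0, 0, 2), F (invoked 11) maxes components and bumps P2 → (0, 0, 3)
from VC(C)=(1, 1, 0), D (invoked 6) maxes components and bumps P1 → (1, 2, 0)
from VC(B)=(1, 0, 0), VC(D)=(1, 2, 0), G (invoked 12) maxes components and bumps P0 → (2, 2, 0)
target: VC(C) = (1, 1, 0)

(1, 1, 0)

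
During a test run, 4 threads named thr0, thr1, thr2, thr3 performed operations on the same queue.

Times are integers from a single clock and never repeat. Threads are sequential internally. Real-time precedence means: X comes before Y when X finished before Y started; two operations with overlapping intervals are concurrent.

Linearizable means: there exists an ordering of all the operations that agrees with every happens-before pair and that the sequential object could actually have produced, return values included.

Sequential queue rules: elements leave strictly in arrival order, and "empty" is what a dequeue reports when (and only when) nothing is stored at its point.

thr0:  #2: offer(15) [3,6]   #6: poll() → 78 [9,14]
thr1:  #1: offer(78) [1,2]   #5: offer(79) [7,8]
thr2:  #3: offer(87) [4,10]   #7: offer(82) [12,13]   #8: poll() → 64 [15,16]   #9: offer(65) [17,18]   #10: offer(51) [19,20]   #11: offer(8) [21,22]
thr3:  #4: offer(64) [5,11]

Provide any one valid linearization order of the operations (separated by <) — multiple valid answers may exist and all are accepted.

#1 < #4 < #2 < #3 < #5 < #6 < #7 < #8 < #9 < #10 < #11

1. #1 offer(78), leaving queue <78>
2. #4 offer(64), leaving queue <78,64>
3. #2 offer(15), leaving queue <78,64,15>
4. #3 offer(87), leaving queue <78,64,15,87>
5. #5 offer(79), leaving queue <78,64,15,87,79>
6. #6 poll() → 78, leaving queue <64,15,87,79>
7. #7 offer(82), leaving queue <64,15,87,79,82>
8. #8 poll() → 64, leaving queue <15,87,79,82>
9. #9 offer(65), leaving queue <15,87,79,82,65>
10. #10 offer(51), leaving queue <15,87,79,82,65,51>
11. #11 offer(8), leaving queue <15,87,79,82,65,51,8>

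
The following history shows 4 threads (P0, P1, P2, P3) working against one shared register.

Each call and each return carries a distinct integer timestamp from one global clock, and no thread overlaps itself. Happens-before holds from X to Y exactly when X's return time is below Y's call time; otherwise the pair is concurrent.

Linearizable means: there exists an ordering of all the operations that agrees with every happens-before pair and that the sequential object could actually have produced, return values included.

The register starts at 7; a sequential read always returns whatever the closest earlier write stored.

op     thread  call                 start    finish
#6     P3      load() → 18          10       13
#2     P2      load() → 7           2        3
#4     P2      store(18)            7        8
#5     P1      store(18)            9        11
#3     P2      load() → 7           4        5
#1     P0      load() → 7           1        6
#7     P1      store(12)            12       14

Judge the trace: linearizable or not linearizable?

linearizable

witness order: #1, #2, #3, #4, #5, #6, #7
after step 1 (#1 load() → 7): value 7
after step 2 (#2 load() → 7): value 7
after step 3 (#3 load() → 7): value 7
after step 4 (#4 store(18)): value 18
after step 5 (#5 store(18)): value 18
after step 6 (#6 load() → 18): value 18
after step 7 (#7 store(12)): value 12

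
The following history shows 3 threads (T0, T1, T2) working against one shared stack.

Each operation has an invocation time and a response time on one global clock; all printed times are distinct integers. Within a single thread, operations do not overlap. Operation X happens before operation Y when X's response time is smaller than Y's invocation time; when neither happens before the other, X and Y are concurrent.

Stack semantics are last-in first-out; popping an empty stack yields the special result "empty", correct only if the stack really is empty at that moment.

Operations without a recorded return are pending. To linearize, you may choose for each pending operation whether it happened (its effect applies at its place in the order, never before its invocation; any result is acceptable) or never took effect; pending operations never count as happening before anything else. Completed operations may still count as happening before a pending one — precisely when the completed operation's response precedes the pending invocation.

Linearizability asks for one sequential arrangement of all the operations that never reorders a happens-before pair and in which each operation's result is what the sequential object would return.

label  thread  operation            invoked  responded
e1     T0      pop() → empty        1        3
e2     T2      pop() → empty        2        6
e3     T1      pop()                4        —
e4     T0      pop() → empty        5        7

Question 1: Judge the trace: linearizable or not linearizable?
a witness: e1, e2, e3, e4
after step 1 (e1 pop() → empty): stack <>
after step 2 (e2 pop() → empty): stack <>
after step 3 (e3 pop() (pending, included)): stack <>
after step 4 (e4 pop() → empty): stack <>

linearizable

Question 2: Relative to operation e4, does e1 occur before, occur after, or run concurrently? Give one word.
Answer: before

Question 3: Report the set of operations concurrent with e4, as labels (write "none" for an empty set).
Answer: e2, e3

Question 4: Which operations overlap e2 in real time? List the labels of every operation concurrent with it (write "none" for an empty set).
Answer: e1, e3, e4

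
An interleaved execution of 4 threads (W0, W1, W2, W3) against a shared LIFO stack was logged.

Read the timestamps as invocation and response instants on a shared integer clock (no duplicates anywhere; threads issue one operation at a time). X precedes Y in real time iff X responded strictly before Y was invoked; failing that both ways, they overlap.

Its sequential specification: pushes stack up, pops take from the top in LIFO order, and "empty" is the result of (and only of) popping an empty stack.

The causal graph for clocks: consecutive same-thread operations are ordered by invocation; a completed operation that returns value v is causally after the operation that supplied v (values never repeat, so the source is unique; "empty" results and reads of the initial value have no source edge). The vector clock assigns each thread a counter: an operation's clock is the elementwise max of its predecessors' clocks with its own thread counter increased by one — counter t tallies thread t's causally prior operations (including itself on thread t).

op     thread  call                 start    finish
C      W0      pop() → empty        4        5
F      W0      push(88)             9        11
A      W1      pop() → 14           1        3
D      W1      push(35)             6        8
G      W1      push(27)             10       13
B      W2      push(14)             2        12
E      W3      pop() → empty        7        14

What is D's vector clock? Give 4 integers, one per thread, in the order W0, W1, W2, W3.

(0, 2, 1, 0)

invoked at 7, E has no predecessors; its own W3 bump gives (0, 0, 0, 1)
invoked at 2, B has no predecessors; its own W2 bump gives (0, 0, 1, 0)
invoked at 4, C has no predecessors; its own W0 bump gives (1, 0, 0, 0)
merge at A (invoked 1): VC(B)=(0, 0, 1, 0), own-thread bump on W1 → (0, 1, 1, 0)
merge at F (invoked 9): VC(C)=(1, 0, 0, 0), own-thread bump on W0 → (2, 0, 0, 0)
merge at D (invoked 6): VC(A)=(0, 1, 1, 0), own-thread bump on W1 → (0, 2, 1, 0)
merge at G (invoked 10): VC(D)=(0, 2, 1, 0), own-thread bump on W1 → (0, 3, 1, 0)
target: VC(D) = (0, 2, 1, 0)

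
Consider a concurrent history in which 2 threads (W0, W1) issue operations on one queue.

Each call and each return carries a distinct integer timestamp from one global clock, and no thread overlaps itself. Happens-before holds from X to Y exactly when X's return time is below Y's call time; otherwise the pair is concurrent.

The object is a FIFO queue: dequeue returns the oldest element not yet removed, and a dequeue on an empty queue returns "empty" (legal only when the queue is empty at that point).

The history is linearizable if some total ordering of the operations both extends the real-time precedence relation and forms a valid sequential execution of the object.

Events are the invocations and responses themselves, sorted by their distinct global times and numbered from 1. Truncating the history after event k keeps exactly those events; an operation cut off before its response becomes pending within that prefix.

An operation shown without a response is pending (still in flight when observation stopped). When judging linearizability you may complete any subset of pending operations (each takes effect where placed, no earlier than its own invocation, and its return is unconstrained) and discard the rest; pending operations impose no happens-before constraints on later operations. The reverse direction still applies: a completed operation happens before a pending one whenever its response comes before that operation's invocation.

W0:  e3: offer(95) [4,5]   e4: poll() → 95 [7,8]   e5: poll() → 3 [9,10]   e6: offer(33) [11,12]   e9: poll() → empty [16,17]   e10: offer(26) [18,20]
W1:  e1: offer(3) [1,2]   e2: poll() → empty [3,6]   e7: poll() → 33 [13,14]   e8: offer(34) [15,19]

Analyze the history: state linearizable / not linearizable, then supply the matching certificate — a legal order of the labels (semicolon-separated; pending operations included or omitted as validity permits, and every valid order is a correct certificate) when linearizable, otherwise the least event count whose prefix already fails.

not linearizable — minimal violating prefix: 6 events

events 1..5 are fine; event 6 — the response of e2 at time 6 — makes the prefix non-linearizable
every one of the 2 real-time-consistent orders over 3 completed queue ops fails the sequential spec
sample order e1, e2, e3 stalls at step 2 — e2 poll() → empty has no legal effect
sample order e1, e3, e2 stalls at step 3 — e2 poll() → empty has no legal effect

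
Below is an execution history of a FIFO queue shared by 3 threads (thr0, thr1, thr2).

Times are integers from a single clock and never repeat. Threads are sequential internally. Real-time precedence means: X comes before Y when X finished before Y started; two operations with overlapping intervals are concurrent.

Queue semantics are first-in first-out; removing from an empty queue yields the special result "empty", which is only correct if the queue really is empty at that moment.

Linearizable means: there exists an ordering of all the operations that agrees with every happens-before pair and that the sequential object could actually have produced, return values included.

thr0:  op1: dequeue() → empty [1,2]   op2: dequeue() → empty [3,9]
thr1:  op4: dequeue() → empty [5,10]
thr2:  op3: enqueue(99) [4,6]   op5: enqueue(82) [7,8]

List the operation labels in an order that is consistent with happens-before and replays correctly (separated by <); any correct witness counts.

op1 < op2 < op4 < op3 < op5

step 1: op1 dequeue() → empty — queue <>
step 2: op2 dequeue() → empty — queue <>
step 3: op4 dequeue() → empty — queue <>
step 4: op3 enqueue(99) — queue <99>
step 5: op5 enqueue(82) — queue <99,82>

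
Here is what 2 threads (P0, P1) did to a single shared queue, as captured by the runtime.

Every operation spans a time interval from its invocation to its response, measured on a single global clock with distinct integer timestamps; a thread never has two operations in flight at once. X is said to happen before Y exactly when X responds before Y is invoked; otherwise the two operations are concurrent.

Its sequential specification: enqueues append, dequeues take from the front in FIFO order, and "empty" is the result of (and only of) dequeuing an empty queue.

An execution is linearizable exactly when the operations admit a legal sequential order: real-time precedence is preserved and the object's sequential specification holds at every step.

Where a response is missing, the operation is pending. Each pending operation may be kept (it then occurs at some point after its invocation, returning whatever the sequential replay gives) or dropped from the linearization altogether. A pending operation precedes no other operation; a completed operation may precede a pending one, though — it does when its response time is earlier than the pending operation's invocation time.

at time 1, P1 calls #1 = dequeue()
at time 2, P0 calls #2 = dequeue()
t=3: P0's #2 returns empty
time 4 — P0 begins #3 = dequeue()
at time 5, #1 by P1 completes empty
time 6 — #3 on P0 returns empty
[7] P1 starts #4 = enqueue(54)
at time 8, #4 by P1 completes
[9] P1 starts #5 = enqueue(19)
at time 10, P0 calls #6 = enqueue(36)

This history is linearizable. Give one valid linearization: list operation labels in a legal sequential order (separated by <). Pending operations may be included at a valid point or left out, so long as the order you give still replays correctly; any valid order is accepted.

step 1: #1 dequeue() → empty — queue <>
step 2: #2 dequeue() → empty — queue <>
step 3: #3 dequeue() → empty — queue <>
step 4: #4 enqueue(54) — queue <54>

#1 < #2 < #3 < #4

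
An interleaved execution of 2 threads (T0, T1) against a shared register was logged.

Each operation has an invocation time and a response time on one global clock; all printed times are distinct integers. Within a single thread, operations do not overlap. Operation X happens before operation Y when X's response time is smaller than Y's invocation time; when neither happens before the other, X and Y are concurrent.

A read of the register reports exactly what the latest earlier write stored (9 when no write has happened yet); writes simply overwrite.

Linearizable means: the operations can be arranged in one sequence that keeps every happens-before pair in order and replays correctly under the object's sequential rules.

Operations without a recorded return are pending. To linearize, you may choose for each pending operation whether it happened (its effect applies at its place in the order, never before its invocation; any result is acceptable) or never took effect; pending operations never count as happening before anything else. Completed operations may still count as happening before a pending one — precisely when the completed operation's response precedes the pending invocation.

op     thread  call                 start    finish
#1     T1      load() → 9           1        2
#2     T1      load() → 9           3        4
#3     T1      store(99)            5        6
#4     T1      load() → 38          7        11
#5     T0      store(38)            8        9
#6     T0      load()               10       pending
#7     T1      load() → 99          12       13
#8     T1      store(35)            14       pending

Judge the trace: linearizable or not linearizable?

cut after 12 events: linearizable; cut after 13 events (#7 responds, time 13): not linearizable
no legal order exists: 2 real-time-consistent candidates over 6 completed register operations, all rejected
completion choices over the 1 pending operation (#6) were checked; none helps
sample order #1, #2, #3, #4, #5, #7 (pending dropped) stalls at step 4 — #4 load() → 38 has no legal effect
sample order #1, #2, #3, #5, #4, #7 (pending dropped) stalls at step 6 — #7 load() → 99 has no legal effect

not linearizable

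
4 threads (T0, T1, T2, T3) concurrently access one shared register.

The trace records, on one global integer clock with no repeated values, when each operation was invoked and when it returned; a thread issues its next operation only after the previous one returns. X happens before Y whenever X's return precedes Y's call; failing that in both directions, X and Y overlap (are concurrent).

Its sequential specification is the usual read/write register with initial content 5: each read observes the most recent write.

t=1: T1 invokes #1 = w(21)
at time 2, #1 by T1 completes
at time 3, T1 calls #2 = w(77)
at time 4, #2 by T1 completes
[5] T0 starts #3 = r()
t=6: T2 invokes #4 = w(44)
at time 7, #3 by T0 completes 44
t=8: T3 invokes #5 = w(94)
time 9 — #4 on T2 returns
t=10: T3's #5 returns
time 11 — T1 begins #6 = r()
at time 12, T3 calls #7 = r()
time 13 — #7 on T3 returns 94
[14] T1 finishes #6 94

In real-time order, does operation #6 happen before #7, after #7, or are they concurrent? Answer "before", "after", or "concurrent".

#6 spans [11,14], #7 spans [12,13]
the intervals overlap in both directions

concurrent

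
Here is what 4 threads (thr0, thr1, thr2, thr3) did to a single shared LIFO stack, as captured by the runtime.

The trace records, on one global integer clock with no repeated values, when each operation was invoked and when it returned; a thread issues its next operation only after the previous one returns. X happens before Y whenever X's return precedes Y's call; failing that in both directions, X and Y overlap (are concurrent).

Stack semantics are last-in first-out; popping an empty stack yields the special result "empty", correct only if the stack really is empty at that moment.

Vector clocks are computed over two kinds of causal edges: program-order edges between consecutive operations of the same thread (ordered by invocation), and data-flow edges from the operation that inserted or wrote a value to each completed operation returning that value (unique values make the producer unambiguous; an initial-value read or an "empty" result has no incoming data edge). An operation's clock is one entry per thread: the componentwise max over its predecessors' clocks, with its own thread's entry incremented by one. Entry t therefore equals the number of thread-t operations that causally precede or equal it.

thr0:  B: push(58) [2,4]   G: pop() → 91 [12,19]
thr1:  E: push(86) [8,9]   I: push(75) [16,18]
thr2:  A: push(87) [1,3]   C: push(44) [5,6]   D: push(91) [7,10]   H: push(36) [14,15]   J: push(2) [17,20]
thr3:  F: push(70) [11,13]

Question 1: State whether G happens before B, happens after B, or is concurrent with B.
Answer: after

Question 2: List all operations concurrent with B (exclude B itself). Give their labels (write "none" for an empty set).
Answer: A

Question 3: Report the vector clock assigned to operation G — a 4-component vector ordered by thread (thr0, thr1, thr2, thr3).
Answer: (2, 0, 3, 0)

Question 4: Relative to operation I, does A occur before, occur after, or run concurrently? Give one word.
Answer: before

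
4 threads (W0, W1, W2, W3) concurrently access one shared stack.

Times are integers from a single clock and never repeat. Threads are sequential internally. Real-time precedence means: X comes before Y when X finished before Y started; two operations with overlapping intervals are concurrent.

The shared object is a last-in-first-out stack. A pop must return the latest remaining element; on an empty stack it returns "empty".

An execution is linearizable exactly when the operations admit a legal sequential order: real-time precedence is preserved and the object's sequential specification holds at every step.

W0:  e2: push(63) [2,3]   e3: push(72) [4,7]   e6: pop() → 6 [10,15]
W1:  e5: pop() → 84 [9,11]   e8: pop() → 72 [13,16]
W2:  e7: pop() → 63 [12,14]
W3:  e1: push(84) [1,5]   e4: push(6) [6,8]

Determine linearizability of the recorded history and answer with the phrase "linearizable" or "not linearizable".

one valid linearization: e2, e3, e1, e4, e6, e5, e8, e7
after step 1 (e2 push(63)): stack <63>
after step 2 (e3 push(72)): stack <63,72>
after step 3 (e1 push(84)): stack <63,72,84>
after step 4 (e4 push(6)): stack <63,72,84,6>
after step 5 (e6 pop() → 6): stack <63,72,84>
after step 6 (e5 pop() → 84): stack <63,72>
after step 7 (e8 pop() → 72): stack <63>
after step 8 (e7 pop() → 63): stack <>

linearizable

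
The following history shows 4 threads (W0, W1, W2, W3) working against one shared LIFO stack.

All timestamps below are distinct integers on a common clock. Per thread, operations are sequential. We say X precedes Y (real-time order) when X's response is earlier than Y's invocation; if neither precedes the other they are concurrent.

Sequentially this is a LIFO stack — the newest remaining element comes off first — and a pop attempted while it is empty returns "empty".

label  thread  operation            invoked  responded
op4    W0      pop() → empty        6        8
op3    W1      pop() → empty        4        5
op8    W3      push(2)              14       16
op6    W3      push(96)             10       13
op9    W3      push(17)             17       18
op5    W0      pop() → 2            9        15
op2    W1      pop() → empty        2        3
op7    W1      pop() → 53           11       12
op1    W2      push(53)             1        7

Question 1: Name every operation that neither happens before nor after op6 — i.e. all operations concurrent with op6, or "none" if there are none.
op5, op7

concurrent with op6 ([10,13]): every op whose interval crosses 10..13
op1 [1,7]: before
op2 [2,3]: before
op3 [4,5]: before
op4 [6,8]: before
op5 [9,15]: concurrent
op7 [11,12]: concurrent
op8 [14,16]: after
op9 [17,18]: after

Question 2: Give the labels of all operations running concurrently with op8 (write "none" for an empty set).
op5

op8 spans [14,16]; an op avoiding the whole window 14..16 is ordered, any other is concurrent
op1 [1,7]: before
op2 [2,3]: before
op3 [4,5]: before
op4 [6,8]: before
op5 [9,15]: concurrent
op6 [10,13]: before
op7 [11,12]: before
op9 [17,18]: after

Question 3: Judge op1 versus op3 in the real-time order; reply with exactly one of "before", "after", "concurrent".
concurrent

op1 spans [1,7], op3 spans [4,5]
the intervals overlap in both directions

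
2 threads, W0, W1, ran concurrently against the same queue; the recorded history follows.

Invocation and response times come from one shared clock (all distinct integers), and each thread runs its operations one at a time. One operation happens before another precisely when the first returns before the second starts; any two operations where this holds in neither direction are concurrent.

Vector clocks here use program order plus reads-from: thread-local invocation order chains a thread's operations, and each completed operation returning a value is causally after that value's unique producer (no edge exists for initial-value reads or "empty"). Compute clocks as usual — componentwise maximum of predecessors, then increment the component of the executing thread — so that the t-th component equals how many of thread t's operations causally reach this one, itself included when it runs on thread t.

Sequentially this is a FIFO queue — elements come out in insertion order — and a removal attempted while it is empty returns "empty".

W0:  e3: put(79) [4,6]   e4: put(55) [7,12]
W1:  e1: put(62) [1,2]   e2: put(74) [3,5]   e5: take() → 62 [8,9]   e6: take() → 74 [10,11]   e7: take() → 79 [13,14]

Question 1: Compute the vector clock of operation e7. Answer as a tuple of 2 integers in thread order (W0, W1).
e1, invoked 1, has no incoming edges; only W1's bump applies → (0, 1)
e3, invoked 4, has no incoming edges; only W0's bump applies → (1, 0)
merge at e2 (invoked 3): VC(e1)=(0, 1), own-thread bump on W1 → (0, 2)
merge at e4 (invoked 7): VC(e3)=(1, 0), own-thread bump on W0 → (2, 0)
merge at e5 (invoked 8): VC(e1)=(0, 1), VC(e2)=(0, 2), own-thread bump on W1 → (0, 3)
merge at e6 (invoked 10): VC(e2)=(0, 2), VC(e5)=(0, 3), own-thread bump on W1 → (0, 4)
merge at e7 (invoked 13): VC(e3)=(1, 0), VC(e6)=(0, 4), own-thread bump on W1 → (1, 5)
target: VC(e7) = (1, 5)

(1, 5)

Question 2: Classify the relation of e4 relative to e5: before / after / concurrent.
e4 spans [7,12], e5 spans [8,9]
the intervals overlap in both directions

concurrent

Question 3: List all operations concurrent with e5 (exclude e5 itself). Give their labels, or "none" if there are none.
e5 runs from 8 to 9; window-overlapping ops are concurrent
e1 [1,2]: before
e2 [3,5]: before
e3 [4,6]: before
e4 [7,12]: concurrent
e6 [10,11]: after
e7 [13,14]: after

e4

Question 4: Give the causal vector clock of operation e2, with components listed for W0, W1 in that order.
no predecessors for e1 (invoked 1): W1 increments from zero → (0, 1)
no predecessors for e3 (invoked 4): W0 increments from zero → (1, 0)
VC(e2, invoked at 3): max of VC(e1)=(0, 1), then +1 on thread W1 → (0, 2)
VC(e4, invoked at 7): max of VC(e3)=(1, 0), then +1 on thread W0 → (2, 0)
VC(e5, invoked at 8): max of VC(e1)=(0, 1), VC(e2)=(0, 2), then +1 on thread W1 → (0, 3)
VC(e6, invoked at 10): max of VC(e2)=(0, 2), VC(e5)=(0, 3), then +1 on thread W1 → (0, 4)
VC(e7, invoked at 13): max of VC(e3)=(1, 0), VC(e6)=(0, 4), then +1 on thread W1 → (1, 5)
target: VC(e2) = (0, 2)

(0, 2)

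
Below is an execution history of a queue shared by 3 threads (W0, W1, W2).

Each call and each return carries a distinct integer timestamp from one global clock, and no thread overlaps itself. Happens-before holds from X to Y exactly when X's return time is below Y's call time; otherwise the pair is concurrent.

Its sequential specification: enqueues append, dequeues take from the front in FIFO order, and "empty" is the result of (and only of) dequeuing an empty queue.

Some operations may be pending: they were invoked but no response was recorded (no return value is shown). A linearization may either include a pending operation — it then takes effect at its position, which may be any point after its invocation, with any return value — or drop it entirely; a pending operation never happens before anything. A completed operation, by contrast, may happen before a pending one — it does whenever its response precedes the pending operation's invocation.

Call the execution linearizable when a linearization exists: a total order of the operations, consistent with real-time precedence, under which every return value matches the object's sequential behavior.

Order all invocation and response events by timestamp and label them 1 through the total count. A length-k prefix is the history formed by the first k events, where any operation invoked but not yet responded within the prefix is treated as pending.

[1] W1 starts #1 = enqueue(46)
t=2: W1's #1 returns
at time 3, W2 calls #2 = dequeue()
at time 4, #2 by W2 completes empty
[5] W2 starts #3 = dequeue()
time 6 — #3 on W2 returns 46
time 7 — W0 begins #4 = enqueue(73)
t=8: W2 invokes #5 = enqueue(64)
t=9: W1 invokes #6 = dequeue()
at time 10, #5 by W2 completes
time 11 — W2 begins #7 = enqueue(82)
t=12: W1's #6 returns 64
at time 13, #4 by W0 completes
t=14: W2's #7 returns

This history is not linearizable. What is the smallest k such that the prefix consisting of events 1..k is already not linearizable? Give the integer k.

one valid order for events 1..3 is #1:
after step 1 (#1 enqueue(46)): queue <46>
once event 4 joins (#2's response, time 4), exhaustive search finds no witness
take #1, #2: step 2 already fails, because #2 dequeue() → empty cannot occur there

4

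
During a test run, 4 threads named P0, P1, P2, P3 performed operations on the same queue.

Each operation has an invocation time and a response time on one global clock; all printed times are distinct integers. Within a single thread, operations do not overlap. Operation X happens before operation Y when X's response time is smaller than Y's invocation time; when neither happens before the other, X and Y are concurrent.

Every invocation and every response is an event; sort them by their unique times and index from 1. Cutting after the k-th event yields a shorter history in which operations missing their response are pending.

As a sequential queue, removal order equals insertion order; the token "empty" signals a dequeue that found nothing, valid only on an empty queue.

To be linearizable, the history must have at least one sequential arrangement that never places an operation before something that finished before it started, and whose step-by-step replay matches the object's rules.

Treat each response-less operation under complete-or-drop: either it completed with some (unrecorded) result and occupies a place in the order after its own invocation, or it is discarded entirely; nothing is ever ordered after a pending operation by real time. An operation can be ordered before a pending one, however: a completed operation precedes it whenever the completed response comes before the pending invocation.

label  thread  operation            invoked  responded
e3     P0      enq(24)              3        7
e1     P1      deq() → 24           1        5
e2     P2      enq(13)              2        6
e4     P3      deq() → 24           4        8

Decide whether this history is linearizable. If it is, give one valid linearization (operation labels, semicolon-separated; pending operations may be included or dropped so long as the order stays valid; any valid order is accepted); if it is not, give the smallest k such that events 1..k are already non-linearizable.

events 1..7 are fine; event 8 — the response of e4 at time 8 — makes the prefix non-linearizable
real-time-consistent orders of the 4 completed operations: 24 — all fail the queue replay
for example e1, e2, e3, e4 fails at step 1: e1 deq() → 24 is not legal there
for example e1, e2, e4, e3 fails at step 1: e1 deq() → 24 is not legal there

not linearizable — minimal violating prefix: 8 events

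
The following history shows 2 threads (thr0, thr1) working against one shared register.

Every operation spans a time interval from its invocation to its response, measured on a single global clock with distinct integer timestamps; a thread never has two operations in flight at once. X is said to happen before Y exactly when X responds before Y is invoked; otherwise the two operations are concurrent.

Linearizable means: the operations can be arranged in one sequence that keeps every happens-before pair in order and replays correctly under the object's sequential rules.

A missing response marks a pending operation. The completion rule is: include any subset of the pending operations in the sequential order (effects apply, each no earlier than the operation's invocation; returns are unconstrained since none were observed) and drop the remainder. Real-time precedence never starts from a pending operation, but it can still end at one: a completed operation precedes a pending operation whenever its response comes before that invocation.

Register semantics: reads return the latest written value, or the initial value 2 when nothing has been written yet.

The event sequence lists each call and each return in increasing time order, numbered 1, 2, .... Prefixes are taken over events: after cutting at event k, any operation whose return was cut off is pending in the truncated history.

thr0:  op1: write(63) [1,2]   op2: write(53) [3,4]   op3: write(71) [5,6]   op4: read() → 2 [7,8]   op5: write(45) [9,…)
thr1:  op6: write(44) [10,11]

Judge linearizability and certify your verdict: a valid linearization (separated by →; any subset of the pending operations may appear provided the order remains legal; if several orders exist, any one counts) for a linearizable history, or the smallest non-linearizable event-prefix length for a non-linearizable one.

cut after 7 events: linearizable; cut after 8 events (op4 responds, time 8): not linearizable
a single order respects real time; the 4 completed register operations fail replay along it
one such order, op1, op2, op3, op4, breaks at step 4 where op4 read() → 2 is illegal

not linearizable — minimal violating prefix: 8 events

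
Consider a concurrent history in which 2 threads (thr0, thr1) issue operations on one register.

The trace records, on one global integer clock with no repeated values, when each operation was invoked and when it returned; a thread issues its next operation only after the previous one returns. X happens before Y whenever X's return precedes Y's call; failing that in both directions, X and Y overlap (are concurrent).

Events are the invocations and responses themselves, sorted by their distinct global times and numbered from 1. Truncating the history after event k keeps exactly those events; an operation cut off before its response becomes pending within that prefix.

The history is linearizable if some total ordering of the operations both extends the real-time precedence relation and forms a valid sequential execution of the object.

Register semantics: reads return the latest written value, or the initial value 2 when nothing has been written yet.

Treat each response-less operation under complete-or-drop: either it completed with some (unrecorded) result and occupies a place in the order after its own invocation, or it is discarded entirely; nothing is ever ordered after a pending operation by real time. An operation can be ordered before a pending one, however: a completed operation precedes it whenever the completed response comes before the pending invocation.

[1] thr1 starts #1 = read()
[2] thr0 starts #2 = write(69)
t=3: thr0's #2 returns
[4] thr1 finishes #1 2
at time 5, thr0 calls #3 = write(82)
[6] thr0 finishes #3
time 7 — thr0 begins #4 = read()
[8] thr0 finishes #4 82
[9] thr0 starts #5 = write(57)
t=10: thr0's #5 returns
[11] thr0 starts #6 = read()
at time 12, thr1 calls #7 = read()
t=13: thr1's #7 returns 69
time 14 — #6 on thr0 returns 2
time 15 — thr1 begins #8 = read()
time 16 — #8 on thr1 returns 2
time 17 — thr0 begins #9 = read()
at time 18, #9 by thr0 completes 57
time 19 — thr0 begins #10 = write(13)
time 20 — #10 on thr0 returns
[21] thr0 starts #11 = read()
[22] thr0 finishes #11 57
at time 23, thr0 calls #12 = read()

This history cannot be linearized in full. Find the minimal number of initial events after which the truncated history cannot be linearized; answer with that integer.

13

one valid order for events 1..12 is #1, #2, #3, #4, #5:
step 1: #1 read() → 2 — value 2
step 2: #2 write(69) — value 69
step 3: #3 write(82) — value 82
step 4: #4 read() → 82 — value 82
step 5: #5 write(57) — value 57
event 13 — #7's response, time 13 — after it, nothing linearizes
no escape via the 1 pending operation (#6): every completion choice fails
take #1, #2, #3, #4, #5, #7 (pending dropped): step 6 already fails, because #7 read() → 69 cannot occur there
take #2, #1, #3, #4, #5, #7 (pending dropped): step 2 already fails, because #1 read() → 2 cannot occur there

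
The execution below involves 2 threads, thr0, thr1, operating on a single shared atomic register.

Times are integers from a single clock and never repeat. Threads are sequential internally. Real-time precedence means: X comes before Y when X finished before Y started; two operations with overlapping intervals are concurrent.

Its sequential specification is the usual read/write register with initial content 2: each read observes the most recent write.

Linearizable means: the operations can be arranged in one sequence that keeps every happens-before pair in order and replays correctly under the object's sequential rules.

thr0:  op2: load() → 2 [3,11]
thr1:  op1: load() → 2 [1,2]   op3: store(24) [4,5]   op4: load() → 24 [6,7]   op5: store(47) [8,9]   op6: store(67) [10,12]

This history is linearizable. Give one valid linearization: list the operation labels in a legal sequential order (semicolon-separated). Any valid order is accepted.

op1; op2; op3; op4; op5; op6

step 1: op1 load() → 2 — value 2
step 2: op2 load() → 2 — value 2
step 3: op3 store(24) — value 24
step 4: op4 load() → 24 — value 24
step 5: op5 store(47) — value 47
step 6: op6 store(67) — value 67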